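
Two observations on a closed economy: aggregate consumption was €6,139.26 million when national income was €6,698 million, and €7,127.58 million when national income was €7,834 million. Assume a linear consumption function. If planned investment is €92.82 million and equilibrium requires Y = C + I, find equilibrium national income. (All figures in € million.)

Y = 3114

MPC = (7127.58 − 6139.26)/(7834 − 6698) = 988.32/1136 = 0.87
a = 6139.26 − 0.87(6698) = 312
Equilibrium: Y = 312 + 0.87Y + 92.82
0.13Y = 404.82, so Y = 404.82/0.13 = 3114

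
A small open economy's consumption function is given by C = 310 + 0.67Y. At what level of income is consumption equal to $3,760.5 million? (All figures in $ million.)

310 + 0.67Y = 3760.5
0.67Y = 3450.5, so Y = 3450.5/0.67 = 5150

Y = 5150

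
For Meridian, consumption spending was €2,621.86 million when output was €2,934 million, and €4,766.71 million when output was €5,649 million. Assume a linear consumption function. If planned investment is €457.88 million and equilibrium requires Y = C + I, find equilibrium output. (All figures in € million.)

MPC = (4766.71 − 2621.86)/(5649 − 2934) = 2144.85/2715 = 0.79
a = 2621.86 − 0.79(2934) = 304
Equilibrium: Y = 304 + 0.79Y + 457.88
0.21Y = 761.88, so Y = 761.88/0.21 = 3628

Y = 3628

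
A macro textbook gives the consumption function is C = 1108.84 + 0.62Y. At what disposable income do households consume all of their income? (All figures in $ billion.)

Y = 2918

At break-even, C = Y: 1108.84 + 0.62Y = Y
0.38Y = 1108.84, so Y = 1108.84/0.38 = 2918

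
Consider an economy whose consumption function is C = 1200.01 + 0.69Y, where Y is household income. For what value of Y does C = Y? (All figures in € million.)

At break-even, C = Y: 1200.01 + 0.69Y = Y
0.31Y = 1200.01, so Y = 1200.01/0.31 = 3871

Y = 3871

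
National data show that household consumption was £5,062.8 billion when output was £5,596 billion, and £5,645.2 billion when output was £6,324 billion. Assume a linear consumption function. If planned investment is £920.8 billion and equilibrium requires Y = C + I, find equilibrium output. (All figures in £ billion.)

MPC = (5645.2 − 5062.8)/(6324 − 5596) = 582.4/728 = 0.8
a = 5062.8 − 0.8(5596) = 586
Equilibrium: Y = 586 + 0.8Y + 920.8
0.2Y = 1506.8, so Y = 1506.8/0.2 = 7534

Y = 7534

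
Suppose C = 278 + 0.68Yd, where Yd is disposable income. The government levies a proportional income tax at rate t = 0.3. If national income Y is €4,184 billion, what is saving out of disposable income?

S = 659.216

Yd = (1 − 0.3)(4184) = 0.7(4184) = 2928.8
C = 278 + 0.68(2928.8) = 278 + 1991.584 = 2269.584
S = Yd − C = 2928.8 − 2269.584 = 659.216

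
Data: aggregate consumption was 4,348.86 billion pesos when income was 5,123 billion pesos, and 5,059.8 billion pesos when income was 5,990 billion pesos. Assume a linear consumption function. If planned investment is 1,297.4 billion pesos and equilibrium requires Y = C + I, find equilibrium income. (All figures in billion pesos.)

MPC = (5059.8 − 4348.86)/(5990 − 5123) = 710.94/867 = 0.82
a = 4348.86 − 0.82(5123) = 148
Equilibrium: Y = 148 + 0.82Y + 1297.4
0.18Y = 1445.4, so Y = 1445.4/0.18 = 8030

Y = 8030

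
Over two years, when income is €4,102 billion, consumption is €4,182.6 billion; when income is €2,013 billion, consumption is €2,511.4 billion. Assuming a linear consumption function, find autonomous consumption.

MPC = ΔC/ΔY = (4182.6 − 2511.4)/(4102 − 2013) = 1671.2/2089 = 0.8
a = C − MPC·Y = 2511.4 − 0.8(2013) = 2511.4 − 1610.4 = 901

a = 901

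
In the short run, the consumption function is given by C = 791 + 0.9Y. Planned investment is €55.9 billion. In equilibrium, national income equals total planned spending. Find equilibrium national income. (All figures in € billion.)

Y = 8469

Y = C + I = 791 + 0.9Y + 55.9
Y − 0.9Y = 846.9
0.1Y = 846.9, so Y = 846.9/0.1 = 8469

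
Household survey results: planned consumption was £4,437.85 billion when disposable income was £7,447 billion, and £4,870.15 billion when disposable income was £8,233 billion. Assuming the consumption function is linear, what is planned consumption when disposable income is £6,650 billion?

MPC = (4870.15 − 4437.85)/(8233 − 7447) = 432.3/786 = 0.55
a = 4437.85 − 0.55(7447) = 4437.85 − 4095.85 = 342
C = 342 + 0.55(6650) = 342 + 3657.5 = 3999.5

C = 3999.5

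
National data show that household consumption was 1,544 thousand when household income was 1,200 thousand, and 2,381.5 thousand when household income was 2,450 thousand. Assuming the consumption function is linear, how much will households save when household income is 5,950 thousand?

S = 1223.5

MPC = (2381.5 − 1544)/(2450 − 1200) = 837.5/1250 = 0.67
a = 1544 − 0.67(1200) = 1544 − 804 = 740
C = 740 + 0.67(5950) = 4726.5
S = 5950 − 4726.5 = 1223.5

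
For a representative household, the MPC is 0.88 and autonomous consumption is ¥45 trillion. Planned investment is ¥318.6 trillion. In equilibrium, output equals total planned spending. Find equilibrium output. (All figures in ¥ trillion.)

Y = C + I = 45 + 0.88Y + 318.6
Y − 0.88Y = 363.6
0.12Y = 363.6, so Y = 363.6/0.12 = 3030

Y = 3030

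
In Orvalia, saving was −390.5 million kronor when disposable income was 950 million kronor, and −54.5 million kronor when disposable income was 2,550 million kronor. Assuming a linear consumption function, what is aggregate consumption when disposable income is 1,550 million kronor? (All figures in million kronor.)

MPS = ΔS/ΔY = (-54.5 − (-390.5))/(2550 − 950) = 336/1600 = 0.21
MPC = 1 − MPS = 0.79
Autonomous saving = -390.5 − 0.21(950) = -590, so a = 590
C = 590 + 0.79(1550) = 590 + 1224.5 = 1814.5

C = 1814.5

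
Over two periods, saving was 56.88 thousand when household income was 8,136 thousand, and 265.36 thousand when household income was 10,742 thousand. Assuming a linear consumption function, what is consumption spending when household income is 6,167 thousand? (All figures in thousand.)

C = 6267.64

MPS = ΔS/ΔY = (265.36 − 56.88)/(10742 − 8136) = 208.48/2606 = 0.08
MPC = 1 − MPS = 0.92
Autonomous saving = 56.88 − 0.08(8136) = -594, so a = 594
C = 594 + 0.92(6167) = 594 + 5673.64 = 6267.64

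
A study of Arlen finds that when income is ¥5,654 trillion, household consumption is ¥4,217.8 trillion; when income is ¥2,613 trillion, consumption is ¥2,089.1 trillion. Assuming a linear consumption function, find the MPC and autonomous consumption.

MPC = ΔC/ΔY = (4217.8 − 2089.1)/(5654 − 2613) = 2128.7/3041 = 0.7
a = C − MPC·Y = 2089.1 − 0.7(2613) = 2089.1 − 1829.1 = 260

MPC = 0.7; a = 260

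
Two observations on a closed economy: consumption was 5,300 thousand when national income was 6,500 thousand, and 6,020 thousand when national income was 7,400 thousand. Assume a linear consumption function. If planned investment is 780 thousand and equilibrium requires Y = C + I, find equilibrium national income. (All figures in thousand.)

MPC = (6020 − 5300)/(7400 − 6500) = 720/900 = 0.8
a = 5300 − 0.8(6500) = 100
Equilibrium: Y = 100 + 0.8Y + 780
0.2Y = 880, so Y = 880/0.2 = 4400

Y = 4400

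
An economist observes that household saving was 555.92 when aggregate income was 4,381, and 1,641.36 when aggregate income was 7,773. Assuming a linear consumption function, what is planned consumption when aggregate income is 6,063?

MPS = ΔS/ΔY = (1641.36 − 555.92)/(7773 − 4381) = 1085.44/3392 = 0.32
MPC = 1 − MPS = 0.68
Autonomous saving = 555.92 − 0.32(4381) = -846, so a = 846
C = 846 + 0.68(6063) = 846 + 4122.84 = 4968.84

C = 4968.84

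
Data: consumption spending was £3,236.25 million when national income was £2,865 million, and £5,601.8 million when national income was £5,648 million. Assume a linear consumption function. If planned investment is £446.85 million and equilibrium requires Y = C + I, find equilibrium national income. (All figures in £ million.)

Y = 8319

MPC = (5601.8 − 3236.25)/(5648 − 2865) = 2365.55/2783 = 0.85
a = 3236.25 − 0.85(2865) = 801
Equilibrium: Y = 801 + 0.85Y + 446.85
0.15Y = 1247.85, so Y = 1247.85/0.15 = 8319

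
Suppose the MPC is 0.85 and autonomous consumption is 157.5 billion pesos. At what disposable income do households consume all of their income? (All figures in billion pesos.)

At break-even, C = Y: 157.5 + 0.85Y = Y
0.15Y = 157.5, so Y = 157.5/0.15 = 1050

Y = 1050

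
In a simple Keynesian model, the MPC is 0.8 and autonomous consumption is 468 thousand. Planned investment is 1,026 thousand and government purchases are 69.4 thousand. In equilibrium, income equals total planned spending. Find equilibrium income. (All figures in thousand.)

Y = C + I + G = 468 + 0.8Y + 1026 + 69.4
Y − 0.8Y = 1563.4
0.2Y = 1563.4, so Y = 1563.4/0.2 = 7817

Y = 7817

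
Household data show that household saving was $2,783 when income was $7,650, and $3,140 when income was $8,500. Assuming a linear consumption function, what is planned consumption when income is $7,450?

C = 4751

MPS = ΔS/ΔY = (3140 − 2783)/(8500 − 7650) = 357/850 = 0.42
MPC = 1 − MPS = 0.58
Autonomous saving = 2783 − 0.42(7650) = -430, so a = 430
C = 430 + 0.58(7450) = 430 + 4321 = 4751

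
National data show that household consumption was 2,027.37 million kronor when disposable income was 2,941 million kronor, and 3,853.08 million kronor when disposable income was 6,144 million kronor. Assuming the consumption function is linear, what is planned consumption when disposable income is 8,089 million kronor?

MPC = (3853.08 − 2027.37)/(6144 − 2941) = 1825.71/3203 = 0.57
a = 2027.37 − 0.57(2941) = 2027.37 − 1676.37 = 351
C = 351 + 0.57(8089) = 351 + 4610.73 = 4961.73

C = 4961.73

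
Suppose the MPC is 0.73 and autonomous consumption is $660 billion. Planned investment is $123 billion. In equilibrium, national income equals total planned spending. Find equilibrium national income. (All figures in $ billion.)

Y = 2900

Y = C + I = 660 + 0.73Y + 123
Y − 0.73Y = 783
0.27Y = 783, so Y = 783/0.27 = 2900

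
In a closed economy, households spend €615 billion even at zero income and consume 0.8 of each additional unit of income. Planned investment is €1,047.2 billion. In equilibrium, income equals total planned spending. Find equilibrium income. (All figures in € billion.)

Y = 8311

Y = C + I = 615 + 0.8Y + 1047.2
Y − 0.8Y = 1662.2
0.2Y = 1662.2, so Y = 1662.2/0.2 = 8311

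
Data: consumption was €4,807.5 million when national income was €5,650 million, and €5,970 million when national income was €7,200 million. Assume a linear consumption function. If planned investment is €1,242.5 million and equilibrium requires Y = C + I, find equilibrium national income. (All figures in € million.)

MPC = (5970 − 4807.5)/(7200 − 5650) = 1162.5/1550 = 0.75
a = 4807.5 − 0.75(5650) = 570
Equilibrium: Y = 570 + 0.75Y + 1242.5
0.25Y = 1812.5, so Y = 1812.5/0.25 = 7250

Y = 7250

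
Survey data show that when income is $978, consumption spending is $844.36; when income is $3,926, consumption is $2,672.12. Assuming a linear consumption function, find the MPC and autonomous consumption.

MPC = ΔC/ΔY = (2672.12 − 844.36)/(3926 − 978) = 1827.76/2948 = 0.62
a = C − MPC·Y = 844.36 − 0.62(978) = 844.36 − 606.36 = 238

MPC = 0.62; a = 238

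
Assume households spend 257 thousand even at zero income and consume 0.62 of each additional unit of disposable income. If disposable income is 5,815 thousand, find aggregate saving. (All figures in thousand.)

C = 257 + 0.62(5815) = 257 + 3605.3 = 3862.3
S = Y − C = 5815 − 3862.3 = 1952.7

S = 1952.7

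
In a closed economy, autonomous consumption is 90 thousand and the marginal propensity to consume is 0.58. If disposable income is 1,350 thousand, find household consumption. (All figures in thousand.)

C = 873

C = 90 + 0.58(1350) = 90 + 783 = 873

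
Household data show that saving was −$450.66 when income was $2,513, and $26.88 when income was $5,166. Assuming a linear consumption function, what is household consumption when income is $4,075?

C = 4244.5

MPS = ΔS/ΔY = (26.88 − (-450.66))/(5166 − 2513) = 477.54/2653 = 0.18
MPC = 1 − MPS = 0.82
Autonomous saving = -450.66 − 0.18(2513) = -903, so a = 903
C = 903 + 0.82(4075) = 903 + 3341.5 = 4244.5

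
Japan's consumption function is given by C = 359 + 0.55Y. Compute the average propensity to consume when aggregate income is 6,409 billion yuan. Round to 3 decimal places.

APC = 0.606

C = 359 + 0.55(6409) = 3883.95
APC = C/Y = 3883.95/6409 = 0.606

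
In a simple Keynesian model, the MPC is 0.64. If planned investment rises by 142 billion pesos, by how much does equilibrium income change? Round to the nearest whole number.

The multiplier is 1/(1 − MPC) = 1/0.36.
ΔY = 142/0.36 = 394.44 ≈ 394

ΔY ≈ 394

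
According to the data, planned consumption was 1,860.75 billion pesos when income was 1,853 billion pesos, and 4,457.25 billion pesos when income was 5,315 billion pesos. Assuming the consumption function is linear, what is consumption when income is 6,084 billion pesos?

C = 5034

MPC = (4457.25 − 1860.75)/(5315 − 1853) = 2596.5/3462 = 0.75
a = 1860.75 − 0.75(1853) = 1860.75 − 1389.75 = 471
C = 471 + 0.75(6084) = 471 + 4563 = 5034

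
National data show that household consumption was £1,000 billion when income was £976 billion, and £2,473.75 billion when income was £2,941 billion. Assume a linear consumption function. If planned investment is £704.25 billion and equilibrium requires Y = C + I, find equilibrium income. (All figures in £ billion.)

Y = 3889

MPC = (2473.75 − 1000)/(2941 − 976) = 1473.75/1965 = 0.75
a = 1000 − 0.75(976) = 268
Equilibrium: Y = 268 + 0.75Y + 704.25
0.25Y = 972.25, so Y = 972.25/0.25 = 3889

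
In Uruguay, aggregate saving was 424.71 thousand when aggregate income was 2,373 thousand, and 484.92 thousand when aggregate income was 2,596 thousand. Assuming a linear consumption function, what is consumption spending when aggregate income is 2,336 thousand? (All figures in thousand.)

C = 1921.28

MPS = ΔS/ΔY = (484.92 − 424.71)/(2596 − 2373) = 60.21/223 = 0.27
MPC = 1 − MPS = 0.73
Autonomous saving = 424.71 − 0.27(2373) = -216, so a = 216
C = 216 + 0.73(2336) = 216 + 1705.28 = 1921.28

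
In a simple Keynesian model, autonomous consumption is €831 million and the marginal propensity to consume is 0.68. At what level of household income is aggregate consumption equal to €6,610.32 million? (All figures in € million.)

Y = 8499

831 + 0.68Y = 6610.32
0.68Y = 5779.32, so Y = 5779.32/0.68 = 8499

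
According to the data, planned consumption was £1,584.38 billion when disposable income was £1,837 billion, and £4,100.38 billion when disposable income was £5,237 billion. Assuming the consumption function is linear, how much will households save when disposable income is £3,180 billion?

MPC = (4100.38 − 1584.38)/(5237 − 1837) = 2516/3400 = 0.74
a = 1584.38 − 0.74(1837) = 1584.38 − 1359.38 = 225
C = 225 + 0.74(3180) = 2578.2
S = 3180 − 2578.2 = 601.8

S = 601.8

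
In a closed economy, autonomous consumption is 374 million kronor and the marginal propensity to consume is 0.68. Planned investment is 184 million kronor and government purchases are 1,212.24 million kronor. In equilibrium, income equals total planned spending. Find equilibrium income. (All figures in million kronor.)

Y = 5532

Y = C + I + G = 374 + 0.68Y + 184 + 1212.24
Y − 0.68Y = 1770.24
0.32Y = 1770.24, so Y = 1770.24/0.32 = 5532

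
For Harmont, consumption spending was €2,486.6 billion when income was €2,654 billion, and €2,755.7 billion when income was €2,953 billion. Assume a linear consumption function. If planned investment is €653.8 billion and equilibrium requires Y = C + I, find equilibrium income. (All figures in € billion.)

MPC = (2755.7 − 2486.6)/(2953 − 2654) = 269.1/299 = 0.9
a = 2486.6 − 0.9(2654) = 98
Equilibrium: Y = 98 + 0.9Y + 653.8
0.1Y = 751.8, so Y = 751.8/0.1 = 7518

Y = 7518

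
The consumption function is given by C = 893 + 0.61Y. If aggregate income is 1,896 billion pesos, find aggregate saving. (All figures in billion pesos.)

S = -153.56

C = 893 + 0.61(1896) = 893 + 1156.56 = 2049.56
S = Y − C = 1896 − 2049.56 = -153.56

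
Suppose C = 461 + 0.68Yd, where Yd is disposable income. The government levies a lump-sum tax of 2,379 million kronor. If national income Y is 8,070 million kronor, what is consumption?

C = 4330.88

Yd = Y − T = 8070 − 2379 = 5691
C = 461 + 0.68(5691) = 461 + 3869.88 = 4330.88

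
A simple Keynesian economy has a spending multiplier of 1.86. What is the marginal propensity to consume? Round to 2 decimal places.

MPC = 0.46

k = 1/(1 − MPC), so 1 − MPC = 1/k = 1/1.86 = 0.5376
MPC = 1 − 0.5376 = 0.46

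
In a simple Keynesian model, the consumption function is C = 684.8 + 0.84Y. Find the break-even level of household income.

At break-even, C = Y: 684.8 + 0.84Y = Y
0.16Y = 684.8, so Y = 684.8/0.16 = 4280

Y = 4280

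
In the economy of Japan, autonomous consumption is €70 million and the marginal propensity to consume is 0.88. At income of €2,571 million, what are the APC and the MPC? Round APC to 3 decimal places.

MPC = 0.88 (the slope of the consumption function)
C = 70 + 0.88(2571) = 2332.48, so APC = 2332.48/2571 = 0.907

APC = 0.907; MPC = 0.88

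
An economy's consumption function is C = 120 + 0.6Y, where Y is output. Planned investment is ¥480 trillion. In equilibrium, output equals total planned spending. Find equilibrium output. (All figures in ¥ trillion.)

Y = 1500

Y = C + I = 120 + 0.6Y + 480
Y − 0.6Y = 600
0.4Y = 600, so Y = 600/0.4 = 1500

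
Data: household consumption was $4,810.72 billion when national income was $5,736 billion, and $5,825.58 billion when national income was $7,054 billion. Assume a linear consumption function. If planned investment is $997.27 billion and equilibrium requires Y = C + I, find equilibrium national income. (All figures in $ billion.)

MPC = (5825.58 − 4810.72)/(7054 − 5736) = 1014.86/1318 = 0.77
a = 4810.72 − 0.77(5736) = 394
Equilibrium: Y = 394 + 0.77Y + 997.27
0.23Y = 1391.27, so Y = 1391.27/0.23 = 6049

Y = 6049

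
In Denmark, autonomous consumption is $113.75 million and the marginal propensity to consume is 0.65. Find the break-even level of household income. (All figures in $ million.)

Y = 325

At break-even, C = Y: 113.75 + 0.65Y = Y
0.35Y = 113.75, so Y = 113.75/0.35 = 325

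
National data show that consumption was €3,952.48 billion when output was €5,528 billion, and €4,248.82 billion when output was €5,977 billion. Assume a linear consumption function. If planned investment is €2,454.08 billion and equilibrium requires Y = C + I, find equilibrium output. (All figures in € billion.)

Y = 8112

MPC = (4248.82 − 3952.48)/(5977 − 5528) = 296.34/449 = 0.66
a = 3952.48 − 0.66(5528) = 304
Equilibrium: Y = 304 + 0.66Y + 2454.08
0.34Y = 2758.08, so Y = 2758.08/0.34 = 8112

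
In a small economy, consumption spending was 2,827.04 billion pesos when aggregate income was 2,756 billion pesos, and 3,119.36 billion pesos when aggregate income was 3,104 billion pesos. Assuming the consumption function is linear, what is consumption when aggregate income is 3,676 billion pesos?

C = 3599.84

MPC = (3119.36 − 2827.04)/(3104 − 2756) = 292.32/348 = 0.84
a = 2827.04 − 0.84(2756) = 2827.04 − 2315.04 = 512
C = 512 + 0.84(3676) = 512 + 3087.84 = 3599.84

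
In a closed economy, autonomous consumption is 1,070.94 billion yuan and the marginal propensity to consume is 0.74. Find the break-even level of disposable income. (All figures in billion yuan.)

At break-even, C = Y: 1070.94 + 0.74Y = Y
0.26Y = 1070.94, so Y = 1070.94/0.26 = 4119

Y = 4119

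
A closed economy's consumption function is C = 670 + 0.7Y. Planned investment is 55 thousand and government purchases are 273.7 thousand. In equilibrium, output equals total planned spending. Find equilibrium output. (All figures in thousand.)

Y = 3329

Y = C + I + G = 670 + 0.7Y + 55 + 273.7
Y − 0.7Y = 998.7
0.3Y = 998.7, so Y = 998.7/0.3 = 3329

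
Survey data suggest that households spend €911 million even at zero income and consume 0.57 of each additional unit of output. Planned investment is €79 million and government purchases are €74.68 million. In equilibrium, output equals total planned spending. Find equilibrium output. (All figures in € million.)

Y = C + I + G = 911 + 0.57Y + 79 + 74.68
Y − 0.57Y = 1064.68
0.43Y = 1064.68, so Y = 1064.68/0.43 = 2476

Y = 2476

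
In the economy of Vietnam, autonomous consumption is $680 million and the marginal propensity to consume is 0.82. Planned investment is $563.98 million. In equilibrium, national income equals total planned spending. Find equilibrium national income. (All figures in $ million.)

Y = C + I = 680 + 0.82Y + 563.98
Y − 0.82Y = 1243.98
0.18Y = 1243.98, so Y = 1243.98/0.18 = 6911

Y = 6911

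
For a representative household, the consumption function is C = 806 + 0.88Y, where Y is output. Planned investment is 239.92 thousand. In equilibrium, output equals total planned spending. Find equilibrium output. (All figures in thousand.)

Y = C + I = 806 + 0.88Y + 239.92
Y − 0.88Y = 1045.92
0.12Y = 1045.92, so Y = 1045.92/0.12 = 8716

Y = 8716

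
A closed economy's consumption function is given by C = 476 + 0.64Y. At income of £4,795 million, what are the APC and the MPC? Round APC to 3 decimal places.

APC = 0.739; MPC = 0.64

MPC = 0.64 (the slope of the consumption function)
C = 476 + 0.64(4795) = 3544.8, so APC = 3544.8/4795 = 0.739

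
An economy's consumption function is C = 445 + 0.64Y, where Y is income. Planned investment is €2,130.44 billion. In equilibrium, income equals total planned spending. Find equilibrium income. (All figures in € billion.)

Y = 7154

Y = C + I = 445 + 0.64Y + 2130.44
Y − 0.64Y = 2575.44
0.36Y = 2575.44, so Y = 2575.44/0.36 = 7154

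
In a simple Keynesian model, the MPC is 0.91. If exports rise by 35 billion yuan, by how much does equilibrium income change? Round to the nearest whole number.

ΔY ≈ 389

The multiplier is 1/(1 − MPC) = 1/0.09.
ΔY = 35/0.09 = 388.89 ≈ 389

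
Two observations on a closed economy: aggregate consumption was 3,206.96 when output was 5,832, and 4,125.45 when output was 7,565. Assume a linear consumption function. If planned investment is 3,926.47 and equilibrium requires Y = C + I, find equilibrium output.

Y = 8601

MPC = (4125.45 − 3206.96)/(7565 − 5832) = 918.49/1733 = 0.53
a = 3206.96 − 0.53(5832) = 116
Equilibrium: Y = 116 + 0.53Y + 3926.47
0.47Y = 4042.47, so Y = 4042.47/0.47 = 8601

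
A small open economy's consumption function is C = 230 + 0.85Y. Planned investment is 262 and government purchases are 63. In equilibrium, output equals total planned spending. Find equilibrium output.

Y = C + I + G = 230 + 0.85Y + 262 + 63
Y − 0.85Y = 555
0.15Y = 555, so Y = 555/0.15 = 3700

Y = 3700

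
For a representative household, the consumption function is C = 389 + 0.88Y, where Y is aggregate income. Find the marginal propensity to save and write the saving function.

MPS = 0.12; S = -389 + 0.12Y

MPS = 1 − MPC = 1 − 0.88 = 0.12
S = Y − C = -389 + 0.12Y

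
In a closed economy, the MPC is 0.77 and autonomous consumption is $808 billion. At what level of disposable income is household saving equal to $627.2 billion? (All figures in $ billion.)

S = Y − C = -808 + 0.23Y
-808 + 0.23Y = 627.2, so 0.23Y = 1435.2 and Y = 6240

Y = 6240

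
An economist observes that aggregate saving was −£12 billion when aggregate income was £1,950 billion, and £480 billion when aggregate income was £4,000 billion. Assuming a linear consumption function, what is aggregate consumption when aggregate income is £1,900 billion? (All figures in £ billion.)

C = 1924

MPS = ΔS/ΔY = (480 − (-12))/(4000 − 1950) = 492/2050 = 0.24
MPC = 1 − MPS = 0.76
Autonomous saving = -12 − 0.24(1950) = -480, so a = 480
C = 480 + 0.76(1900) = 480 + 1444 = 1924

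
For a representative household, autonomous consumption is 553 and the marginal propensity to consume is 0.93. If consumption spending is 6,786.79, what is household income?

553 + 0.93Y = 6786.79
0.93Y = 6233.79, so Y = 6233.79/0.93 = 6703

Y = 6703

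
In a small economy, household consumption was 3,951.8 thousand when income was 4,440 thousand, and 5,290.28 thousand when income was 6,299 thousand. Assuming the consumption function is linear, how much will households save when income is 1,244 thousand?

MPC = (5290.28 − 3951.8)/(6299 − 4440) = 1338.48/1859 = 0.72
a = 3951.8 − 0.72(4440) = 3951.8 − 3196.8 = 755
C = 755 + 0.72(1244) = 1650.68
S = 1244 − 1650.68 = -406.68

S = -406.68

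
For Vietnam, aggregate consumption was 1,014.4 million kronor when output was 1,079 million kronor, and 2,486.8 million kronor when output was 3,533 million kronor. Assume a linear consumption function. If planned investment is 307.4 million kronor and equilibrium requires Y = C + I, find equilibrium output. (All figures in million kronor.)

MPC = (2486.8 − 1014.4)/(3533 − 1079) = 1472.4/2454 = 0.6
a = 1014.4 − 0.6(1079) = 367
Equilibrium: Y = 367 + 0.6Y + 307.4
0.4Y = 674.4, so Y = 674.4/0.4 = 1686

Y = 1686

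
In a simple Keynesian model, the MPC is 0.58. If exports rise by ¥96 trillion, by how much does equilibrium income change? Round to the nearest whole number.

The multiplier is 1/(1 − MPC) = 1/0.42.
ΔY = 96/0.42 = 228.57 ≈ 229

ΔY ≈ 229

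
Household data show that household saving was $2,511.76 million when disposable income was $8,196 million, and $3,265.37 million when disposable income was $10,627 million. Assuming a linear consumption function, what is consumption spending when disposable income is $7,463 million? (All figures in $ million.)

C = 5178.47

MPS = ΔS/ΔY = (3265.37 − 2511.76)/(10627 − 8196) = 753.61/2431 = 0.31
MPC = 1 − MPS = 0.69
Autonomous saving = 2511.76 − 0.31(8196) = -29, so a = 29
C = 29 + 0.69(7463) = 29 + 5149.47 = 5178.47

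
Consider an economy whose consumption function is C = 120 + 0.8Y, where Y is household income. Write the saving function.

S = -120 + 0.2Y

S = Y − C = Y − (120 + 0.8Y) = -120 + (1 − 0.8)Y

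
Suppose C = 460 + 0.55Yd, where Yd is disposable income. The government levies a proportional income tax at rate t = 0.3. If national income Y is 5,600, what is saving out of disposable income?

S = 1304

Yd = (1 − 0.3)(5600) = 0.7(5600) = 3920
C = 460 + 0.55(3920) = 460 + 2156 = 2616
S = Yd − C = 3920 − 2616 = 1304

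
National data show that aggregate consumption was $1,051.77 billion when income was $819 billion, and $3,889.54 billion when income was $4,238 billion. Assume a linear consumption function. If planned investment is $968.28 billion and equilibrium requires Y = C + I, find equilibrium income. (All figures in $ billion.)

Y = 7884

MPC = (3889.54 − 1051.77)/(4238 − 819) = 2837.77/3419 = 0.83
a = 1051.77 − 0.83(819) = 372
Equilibrium: Y = 372 + 0.83Y + 968.28
0.17Y = 1340.28, so Y = 1340.28/0.17 = 7884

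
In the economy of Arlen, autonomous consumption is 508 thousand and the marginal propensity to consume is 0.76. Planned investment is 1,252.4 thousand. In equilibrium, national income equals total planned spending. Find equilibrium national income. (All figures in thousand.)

Y = C + I = 508 + 0.76Y + 1252.4
Y − 0.76Y = 1760.4
0.24Y = 1760.4, so Y = 1760.4/0.24 = 7335

Y = 7335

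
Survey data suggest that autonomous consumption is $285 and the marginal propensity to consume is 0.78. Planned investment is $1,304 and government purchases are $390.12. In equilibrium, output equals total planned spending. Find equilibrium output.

Y = C + I + G = 285 + 0.78Y + 1304 + 390.12
Y − 0.78Y = 1979.12
0.22Y = 1979.12, so Y = 1979.12/0.22 = 8996

Y = 8996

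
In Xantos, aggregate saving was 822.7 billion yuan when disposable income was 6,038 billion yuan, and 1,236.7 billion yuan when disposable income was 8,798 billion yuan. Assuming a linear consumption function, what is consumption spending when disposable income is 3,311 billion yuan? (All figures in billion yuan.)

MPS = ΔS/ΔY = (1236.7 − 822.7)/(8798 − 6038) = 414/2760 = 0.15
MPC = 1 − MPS = 0.85
Autonomous saving = 822.7 − 0.15(6038) = -83, so a = 83
C = 83 + 0.85(3311) = 83 + 2814.35 = 2897.35

C = 2897.35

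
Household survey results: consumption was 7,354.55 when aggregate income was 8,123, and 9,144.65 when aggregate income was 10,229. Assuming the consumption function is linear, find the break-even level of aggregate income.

MPC = (9144.65 − 7354.55)/(10229 − 8123) = 1790.1/2106 = 0.85
a = 7354.55 − 0.85(8123) = 7354.55 − 6904.55 = 450
Break-even: Y = a/(1−MPC) = 450/0.15 = 3000

Y = 3000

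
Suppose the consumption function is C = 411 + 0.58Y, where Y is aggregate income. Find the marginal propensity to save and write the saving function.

MPS = 0.42; S = -411 + 0.42Y

MPS = 1 − MPC = 1 − 0.58 = 0.42
S = Y − C = -411 + 0.42Y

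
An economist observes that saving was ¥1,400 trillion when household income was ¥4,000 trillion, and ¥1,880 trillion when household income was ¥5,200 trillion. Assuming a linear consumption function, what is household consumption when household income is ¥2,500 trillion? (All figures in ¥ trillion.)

C = 1700

MPS = ΔS/ΔY = (1880 − 1400)/(5200 − 4000) = 480/1200 = 0.4
MPC = 1 − MPS = 0.6
Autonomous saving = 1400 − 0.4(4000) = -200, so a = 200
C = 200 + 0.6(2500) = 200 + 1500 = 1700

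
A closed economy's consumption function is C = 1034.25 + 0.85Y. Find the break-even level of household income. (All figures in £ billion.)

Y = 6895

At break-even, C = Y: 1034.25 + 0.85Y = Y
0.15Y = 1034.25, so Y = 1034.25/0.15 = 6895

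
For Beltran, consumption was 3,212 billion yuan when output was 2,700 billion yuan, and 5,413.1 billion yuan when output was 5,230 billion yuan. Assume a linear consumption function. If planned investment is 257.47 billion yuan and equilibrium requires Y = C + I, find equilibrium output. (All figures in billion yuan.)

Y = 8619

MPC = (5413.1 − 3212)/(5230 − 2700) = 2201.1/2530 = 0.87
a = 3212 − 0.87(2700) = 863
Equilibrium: Y = 863 + 0.87Y + 257.47
0.13Y = 1120.47, so Y = 1120.47/0.13 = 8619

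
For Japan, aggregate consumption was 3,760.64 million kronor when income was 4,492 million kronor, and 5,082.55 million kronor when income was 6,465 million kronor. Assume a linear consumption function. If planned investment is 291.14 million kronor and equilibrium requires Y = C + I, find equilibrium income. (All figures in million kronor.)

MPC = (5082.55 − 3760.64)/(6465 − 4492) = 1321.91/1973 = 0.67
a = 3760.64 − 0.67(4492) = 751
Equilibrium: Y = 751 + 0.67Y + 291.14
0.33Y = 1042.14, so Y = 1042.14/0.33 = 3158

Y = 3158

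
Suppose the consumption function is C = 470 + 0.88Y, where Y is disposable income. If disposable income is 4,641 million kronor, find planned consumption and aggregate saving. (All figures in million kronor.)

C = 470 + 0.88(4641) = 470 + 4084.08 = 4554.08
S = Y − C = 4641 − 4554.08 = 86.92

C = 4554.08; S = 86.92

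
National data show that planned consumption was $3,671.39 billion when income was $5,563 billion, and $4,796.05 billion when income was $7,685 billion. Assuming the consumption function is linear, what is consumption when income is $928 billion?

MPC = (4796.05 − 3671.39)/(7685 − 5563) = 1124.66/2122 = 0.53
a = 3671.39 − 0.53(5563) = 3671.39 − 2948.39 = 723
C = 723 + 0.53(928) = 723 + 491.84 = 1214.84

C = 1214.84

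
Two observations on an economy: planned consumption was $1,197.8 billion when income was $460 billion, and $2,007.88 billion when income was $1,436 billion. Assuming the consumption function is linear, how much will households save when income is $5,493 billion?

MPC = (2007.88 − 1197.8)/(1436 − 460) = 810.08/976 = 0.83
a = 1197.8 − 0.83(460) = 1197.8 − 381.8 = 816
C = 816 + 0.83(5493) = 5375.19
S = 5493 − 5375.19 = 117.81

S = 117.81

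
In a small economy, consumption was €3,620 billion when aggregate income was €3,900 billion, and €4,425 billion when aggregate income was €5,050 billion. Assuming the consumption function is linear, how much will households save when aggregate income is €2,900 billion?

S = -20

MPC = (4425 − 3620)/(5050 − 3900) = 805/1150 = 0.7
a = 3620 − 0.7(3900) = 3620 − 2730 = 890
C = 890 + 0.7(2900) = 2920
S = 2900 − 2920 = -20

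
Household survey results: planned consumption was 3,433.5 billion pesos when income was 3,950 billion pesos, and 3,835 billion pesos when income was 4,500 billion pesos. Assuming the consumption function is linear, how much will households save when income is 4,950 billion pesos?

S = 786.5

MPC = (3835 − 3433.5)/(4500 − 3950) = 401.5/550 = 0.73
a = 3433.5 − 0.73(3950) = 3433.5 − 2883.5 = 550
C = 550 + 0.73(4950) = 4163.5
S = 4950 − 4163.5 = 786.5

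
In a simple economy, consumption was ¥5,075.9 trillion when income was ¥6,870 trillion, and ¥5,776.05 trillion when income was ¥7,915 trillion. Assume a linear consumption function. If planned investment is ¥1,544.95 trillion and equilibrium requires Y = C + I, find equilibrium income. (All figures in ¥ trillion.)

Y = 6115

MPC = (5776.05 − 5075.9)/(7915 − 6870) = 700.15/1045 = 0.67
a = 5075.9 − 0.67(6870) = 473
Equilibrium: Y = 473 + 0.67Y + 1544.95
0.33Y = 2017.95, so Y = 2017.95/0.33 = 6115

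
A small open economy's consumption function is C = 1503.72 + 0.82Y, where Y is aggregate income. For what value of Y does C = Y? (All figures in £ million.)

At break-even, C = Y: 1503.72 + 0.82Y = Y
0.18Y = 1503.72, so Y = 1503.72/0.18 = 8354

Y = 8354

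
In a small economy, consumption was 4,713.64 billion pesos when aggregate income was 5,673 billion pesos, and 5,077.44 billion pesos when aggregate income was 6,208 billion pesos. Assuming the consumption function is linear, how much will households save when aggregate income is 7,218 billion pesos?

S = 1453.76

MPC = (5077.44 − 4713.64)/(6208 − 5673) = 363.8/535 = 0.68
a = 4713.64 − 0.68(5673) = 4713.64 − 3857.64 = 856
C = 856 + 0.68(7218) = 5764.24
S = 7218 − 5764.24 = 1453.76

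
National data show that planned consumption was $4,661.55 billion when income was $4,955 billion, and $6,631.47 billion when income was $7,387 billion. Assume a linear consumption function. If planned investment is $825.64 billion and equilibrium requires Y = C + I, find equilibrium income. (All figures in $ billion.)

MPC = (6631.47 − 4661.55)/(7387 − 4955) = 1969.92/2432 = 0.81
a = 4661.55 − 0.81(4955) = 648
Equilibrium: Y = 648 + 0.81Y + 825.64
0.19Y = 1473.64, so Y = 1473.64/0.19 = 7756

Y = 7756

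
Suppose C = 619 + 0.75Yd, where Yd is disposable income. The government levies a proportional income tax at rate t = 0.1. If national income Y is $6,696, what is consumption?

Yd = (1 − 0.1)(6696) = 0.9(6696) = 6026.4
C = 619 + 0.75(6026.4) = 619 + 4519.8 = 5138.8

C = 5138.8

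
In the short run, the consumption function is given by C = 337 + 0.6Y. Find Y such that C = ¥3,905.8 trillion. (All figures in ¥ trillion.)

Y = 5948

337 + 0.6Y = 3905.8
0.6Y = 3568.8, so Y = 3568.8/0.6 = 5948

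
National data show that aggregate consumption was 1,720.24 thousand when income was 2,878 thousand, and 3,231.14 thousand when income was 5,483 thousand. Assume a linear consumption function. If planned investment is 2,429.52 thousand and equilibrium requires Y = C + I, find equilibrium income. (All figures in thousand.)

Y = 5906

MPC = (3231.14 − 1720.24)/(5483 − 2878) = 1510.9/2605 = 0.58
a = 1720.24 − 0.58(2878) = 51
Equilibrium: Y = 51 + 0.58Y + 2429.52
0.42Y = 2480.52, so Y = 2480.52/0.42 = 5906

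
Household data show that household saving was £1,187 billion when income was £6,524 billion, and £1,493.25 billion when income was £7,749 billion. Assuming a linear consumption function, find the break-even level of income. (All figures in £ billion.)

MPS = ΔS/ΔY = (1493.25 − 1187)/(7749 − 6524) = 306.25/1225 = 0.25
MPC = 1 − MPS = 0.75
From S(6524) = 1187: −a + 0.25(6524) = 1187, so a = 1631 − 1187 = 444
Break-even (S = 0): Y = a/MPS = 444/0.25 = 1776

Y = 1776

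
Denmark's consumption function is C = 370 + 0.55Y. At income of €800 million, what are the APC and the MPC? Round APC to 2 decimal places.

MPC = 0.55 (the slope of the consumption function)
C = 370 + 0.55(800) = 810, so APC = 810/800 = 1.01

APC = 1.01; MPC = 0.55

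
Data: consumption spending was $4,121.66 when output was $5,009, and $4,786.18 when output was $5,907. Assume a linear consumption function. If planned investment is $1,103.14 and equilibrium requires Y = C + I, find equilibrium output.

MPC = (4786.18 − 4121.66)/(5907 − 5009) = 664.52/898 = 0.74
a = 4121.66 − 0.74(5009) = 415
Equilibrium: Y = 415 + 0.74Y + 1103.14
0.26Y = 1518.14, so Y = 1518.14/0.26 = 5839

Y = 5839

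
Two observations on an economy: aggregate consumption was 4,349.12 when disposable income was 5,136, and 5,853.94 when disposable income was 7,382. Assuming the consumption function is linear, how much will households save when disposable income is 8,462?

S = 1884.46

MPC = (5853.94 − 4349.12)/(7382 − 5136) = 1504.82/2246 = 0.67
a = 4349.12 − 0.67(5136) = 4349.12 − 3441.12 = 908
C = 908 + 0.67(8462) = 6577.54
S = 8462 − 6577.54 = 1884.46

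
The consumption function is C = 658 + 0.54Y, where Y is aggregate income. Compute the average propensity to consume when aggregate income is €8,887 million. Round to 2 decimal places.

APC = 0.61

C = 658 + 0.54(8887) = 5456.98
APC = C/Y = 5456.98/8887 = 0.61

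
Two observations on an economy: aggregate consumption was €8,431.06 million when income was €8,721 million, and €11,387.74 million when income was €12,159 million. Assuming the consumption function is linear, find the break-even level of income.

Y = 6650

MPC = (11387.74 − 8431.06)/(12159 − 8721) = 2956.68/3438 = 0.86
a = 8431.06 − 0.86(8721) = 8431.06 − 7500.06 = 931
Break-even: Y = a/(1−MPC) = 931/0.14 = 6650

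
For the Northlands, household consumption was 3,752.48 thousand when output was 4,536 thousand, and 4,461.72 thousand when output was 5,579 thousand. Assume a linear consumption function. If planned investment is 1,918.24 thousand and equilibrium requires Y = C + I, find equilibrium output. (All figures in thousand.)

MPC = (4461.72 − 3752.48)/(5579 − 4536) = 709.24/1043 = 0.68
a = 3752.48 − 0.68(4536) = 668
Equilibrium: Y = 668 + 0.68Y + 1918.24
0.32Y = 2586.24, so Y = 2586.24/0.32 = 8082

Y = 8082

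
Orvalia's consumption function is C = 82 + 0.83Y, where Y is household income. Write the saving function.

S = Y − C = Y − (82 + 0.83Y) = -82 + (1 − 0.83)Y

S = -82 + 0.17Y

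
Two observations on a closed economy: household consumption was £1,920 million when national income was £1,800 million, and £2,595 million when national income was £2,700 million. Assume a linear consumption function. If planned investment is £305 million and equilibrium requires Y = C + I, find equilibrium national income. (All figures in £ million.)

MPC = (2595 − 1920)/(2700 − 1800) = 675/900 = 0.75
a = 1920 − 0.75(1800) = 570
Equilibrium: Y = 570 + 0.75Y + 305
0.25Y = 875, so Y = 875/0.25 = 3500

Y = 3500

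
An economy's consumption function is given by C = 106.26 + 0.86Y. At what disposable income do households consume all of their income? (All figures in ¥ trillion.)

At break-even, C = Y: 106.26 + 0.86Y = Y
0.14Y = 106.26, so Y = 106.26/0.14 = 759

Y = 759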